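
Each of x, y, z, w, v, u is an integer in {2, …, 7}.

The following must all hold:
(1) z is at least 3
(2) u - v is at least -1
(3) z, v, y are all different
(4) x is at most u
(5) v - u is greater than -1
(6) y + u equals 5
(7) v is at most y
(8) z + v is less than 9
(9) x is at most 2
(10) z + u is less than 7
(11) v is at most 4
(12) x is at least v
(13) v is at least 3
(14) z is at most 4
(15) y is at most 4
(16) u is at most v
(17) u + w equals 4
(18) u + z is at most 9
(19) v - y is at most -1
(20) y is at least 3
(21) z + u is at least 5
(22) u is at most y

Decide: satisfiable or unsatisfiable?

Constraints 1, 11, 13, 14, 15, and 20 confine each of z, v, y to the 2 values {3, 4}.
Constraint 3 requires all 3 of them to be distinct, but only 2 values are available — impossible by the pigeonhole principle.

Unsatisfiable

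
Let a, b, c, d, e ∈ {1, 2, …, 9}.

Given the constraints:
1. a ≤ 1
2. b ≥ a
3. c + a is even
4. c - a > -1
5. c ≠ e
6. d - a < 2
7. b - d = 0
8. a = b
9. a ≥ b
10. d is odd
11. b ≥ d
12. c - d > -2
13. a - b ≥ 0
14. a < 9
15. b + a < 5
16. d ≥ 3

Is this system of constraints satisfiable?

From constraints 11 and 16: b ≥ d and d ≥ 3, so b ≥ 3. From constraints 1 and 9: b ≤ a and a ≤ 1, so b ≤ 1. But 1 < 3, so no value of b works.

Unsatisfiable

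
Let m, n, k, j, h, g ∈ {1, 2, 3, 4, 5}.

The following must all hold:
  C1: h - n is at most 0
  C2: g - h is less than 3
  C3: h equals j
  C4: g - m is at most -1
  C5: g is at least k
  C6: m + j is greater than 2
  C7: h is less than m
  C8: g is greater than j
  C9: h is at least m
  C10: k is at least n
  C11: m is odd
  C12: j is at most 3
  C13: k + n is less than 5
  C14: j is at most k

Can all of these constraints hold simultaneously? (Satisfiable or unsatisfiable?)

Constraints 1, 4, 5, 9, and 10 give m ≤ h, h ≤ n, n ≤ k, k ≤ g, g < m. Chaining: m ≤ h ≤ n ≤ k ≤ g < m, which forces m < m — impossible.

Unsatisfiable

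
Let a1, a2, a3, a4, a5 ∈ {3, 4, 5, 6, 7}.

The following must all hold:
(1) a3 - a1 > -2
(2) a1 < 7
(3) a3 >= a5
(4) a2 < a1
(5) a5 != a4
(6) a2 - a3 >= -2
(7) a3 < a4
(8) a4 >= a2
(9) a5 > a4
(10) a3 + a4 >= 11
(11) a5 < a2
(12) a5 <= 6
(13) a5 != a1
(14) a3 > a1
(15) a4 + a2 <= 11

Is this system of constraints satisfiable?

Unsatisfiable

Constraints 4, 7, 9, 11, and 14 give a2 < a1, a1 < a3, a3 < a4, a4 < a5, a5 < a2. Chaining: a2 < a1 < a3 < a4 < a5 < a2, which forces a2 < a2 — impossible.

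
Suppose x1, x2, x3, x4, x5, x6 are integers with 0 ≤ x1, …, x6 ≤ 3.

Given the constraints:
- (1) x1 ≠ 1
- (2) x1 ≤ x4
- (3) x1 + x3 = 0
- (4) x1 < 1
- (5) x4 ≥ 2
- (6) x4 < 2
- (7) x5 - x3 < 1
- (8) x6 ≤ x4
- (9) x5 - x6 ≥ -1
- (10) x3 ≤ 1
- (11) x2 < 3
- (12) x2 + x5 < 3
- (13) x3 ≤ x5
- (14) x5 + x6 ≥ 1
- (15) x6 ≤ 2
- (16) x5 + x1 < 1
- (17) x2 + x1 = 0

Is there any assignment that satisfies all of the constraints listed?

Unsatisfiable

From constraint 5: x4 ≥ 2. From constraint 6: x4 ≤ 1. But 1 < 2, so no value of x4 works.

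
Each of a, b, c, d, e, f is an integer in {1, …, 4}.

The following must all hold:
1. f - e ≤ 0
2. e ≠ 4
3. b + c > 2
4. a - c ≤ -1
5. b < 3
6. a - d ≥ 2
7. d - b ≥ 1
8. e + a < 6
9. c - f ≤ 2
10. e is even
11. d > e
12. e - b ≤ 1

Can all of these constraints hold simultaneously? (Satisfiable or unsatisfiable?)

Unsatisfiable

Constraints 1, 4, 6, 7, 9, and 12 give a − d ≥ 2, d − b ≥ 1, b − e ≥ -1, e − f ≥ 0, f − c ≥ -2, c − a ≥ 1.
Adding all 6 inequalities: the left sides telescope to 0, and the right sides sum to 2 + 1 + (-1) + 0 + (-2) + 1 = 1. So 0 ≥ 1, which is false.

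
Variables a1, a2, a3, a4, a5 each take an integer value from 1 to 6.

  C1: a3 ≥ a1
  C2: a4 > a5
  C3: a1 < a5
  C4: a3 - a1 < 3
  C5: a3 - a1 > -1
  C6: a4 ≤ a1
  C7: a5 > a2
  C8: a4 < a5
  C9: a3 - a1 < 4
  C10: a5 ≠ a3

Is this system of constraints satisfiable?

Constraints 2, 3, and 6 give a5 < a4, a4 ≤ a1, a1 < a5. Chaining: a5 < a4 ≤ a1 < a5, which forces a5 < a5 — impossible.

Unsatisfiable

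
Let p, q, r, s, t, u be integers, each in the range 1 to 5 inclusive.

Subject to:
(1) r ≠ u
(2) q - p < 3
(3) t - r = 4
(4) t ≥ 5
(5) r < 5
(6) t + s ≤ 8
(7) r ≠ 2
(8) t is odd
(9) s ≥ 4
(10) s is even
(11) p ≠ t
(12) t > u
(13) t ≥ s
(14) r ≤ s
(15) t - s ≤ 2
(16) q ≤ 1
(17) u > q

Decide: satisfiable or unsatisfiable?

Unsatisfiable

From constraint 4: t ≥ 5. From constraint 9: s ≥ 4. Hence t + s ≥ 9. But constraint 6 requires t + s ≤ 8, and 8 < 9. Contradiction.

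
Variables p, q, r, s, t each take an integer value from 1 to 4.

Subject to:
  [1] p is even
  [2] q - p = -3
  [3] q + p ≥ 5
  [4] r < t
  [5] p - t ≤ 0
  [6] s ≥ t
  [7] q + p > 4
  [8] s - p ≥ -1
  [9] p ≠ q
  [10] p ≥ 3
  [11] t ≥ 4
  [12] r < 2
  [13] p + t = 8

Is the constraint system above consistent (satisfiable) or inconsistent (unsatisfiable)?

Satisfiable

Setting (p, q, r, s, t) = (4, 1, 1, 4, 4) satisfies everything: constraint 2: q - p = -3; constraint 3: q + p = 5; constraint 5: p - t = 0, and the others follow.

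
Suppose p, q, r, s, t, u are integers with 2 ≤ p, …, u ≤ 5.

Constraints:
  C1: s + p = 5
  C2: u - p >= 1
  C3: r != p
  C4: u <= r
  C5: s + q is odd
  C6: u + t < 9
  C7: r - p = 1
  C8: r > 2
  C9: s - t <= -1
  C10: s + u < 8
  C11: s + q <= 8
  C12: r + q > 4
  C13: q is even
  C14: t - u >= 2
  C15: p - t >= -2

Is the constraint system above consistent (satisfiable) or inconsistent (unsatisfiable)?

Constraints 2, 14, and 15 give t − u ≥ 2, u − p ≥ 1, p − t ≥ -2.
Adding all 3 inequalities: the left sides telescope to 0, and the right sides sum to 2 + 1 + (-2) = 1. So 0 ≥ 1, which is false.

Unsatisfiable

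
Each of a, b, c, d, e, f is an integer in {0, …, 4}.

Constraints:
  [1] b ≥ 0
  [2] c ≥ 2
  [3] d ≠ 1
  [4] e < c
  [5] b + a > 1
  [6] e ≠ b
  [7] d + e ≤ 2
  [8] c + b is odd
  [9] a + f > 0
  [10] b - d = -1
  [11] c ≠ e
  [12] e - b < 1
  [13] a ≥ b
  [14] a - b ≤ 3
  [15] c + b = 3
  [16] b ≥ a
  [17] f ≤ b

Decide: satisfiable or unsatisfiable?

Try a = 1, b = 1, c = 2, d = 2, e = 0, f = 1.
Check constraint 5: b + a = 2; constraint 7: d + e = 2; constraint 9: a + f = 2. The remaining constraints are straightforward to verify.

Satisfiable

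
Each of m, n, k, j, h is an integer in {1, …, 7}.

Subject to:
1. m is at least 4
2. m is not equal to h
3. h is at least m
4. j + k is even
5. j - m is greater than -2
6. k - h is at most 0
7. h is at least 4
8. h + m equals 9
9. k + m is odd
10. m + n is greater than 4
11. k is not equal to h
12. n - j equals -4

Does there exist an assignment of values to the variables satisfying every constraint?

Satisfiable

Setting (m, n, k, j, h) = (4, 1, 3, 5, 5) satisfies everything: constraint 5: j - m = 1; constraint 6: k - h = -2; constraint 8: h + m = 9, and the others follow.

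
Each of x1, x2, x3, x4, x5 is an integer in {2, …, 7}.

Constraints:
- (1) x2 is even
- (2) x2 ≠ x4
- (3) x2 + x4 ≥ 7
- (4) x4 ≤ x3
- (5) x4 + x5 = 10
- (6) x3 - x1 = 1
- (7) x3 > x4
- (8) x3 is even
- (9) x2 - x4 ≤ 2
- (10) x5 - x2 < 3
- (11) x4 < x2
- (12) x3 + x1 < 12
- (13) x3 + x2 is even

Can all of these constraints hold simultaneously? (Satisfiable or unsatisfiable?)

The assignment x1 = 5, x2 = 6, x3 = 6, x4 = 4, x5 = 6 works:
  constraint 3 holds since x2 + x4 = 10.
  constraint 5 holds since x4 + x5 = 10.
The rest check out directly.

Satisfiable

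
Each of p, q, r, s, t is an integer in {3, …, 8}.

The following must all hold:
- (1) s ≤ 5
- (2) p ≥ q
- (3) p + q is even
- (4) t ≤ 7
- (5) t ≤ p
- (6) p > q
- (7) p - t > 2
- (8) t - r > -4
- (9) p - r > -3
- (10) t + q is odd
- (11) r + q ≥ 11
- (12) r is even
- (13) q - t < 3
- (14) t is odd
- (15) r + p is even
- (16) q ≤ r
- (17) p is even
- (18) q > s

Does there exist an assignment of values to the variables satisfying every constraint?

Satisfiable

One satisfying assignment is p = 8, q = 6, r = 8, s = 3, t = 5.
For the less obvious constraints — constraint 7: p - t = 3; constraint 8: t - r = -3; constraint 9: p - r = 0 — and the others hold by inspection.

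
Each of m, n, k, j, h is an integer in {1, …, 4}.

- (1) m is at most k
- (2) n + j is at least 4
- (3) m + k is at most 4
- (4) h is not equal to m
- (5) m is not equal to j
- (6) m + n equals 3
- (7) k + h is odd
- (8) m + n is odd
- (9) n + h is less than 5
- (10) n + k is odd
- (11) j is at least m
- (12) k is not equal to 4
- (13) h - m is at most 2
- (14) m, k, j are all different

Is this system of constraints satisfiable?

Satisfiable

Take m = 1, n = 2, k = 3, j = 4, h = 2. Then constraint 2: n + j = 6; constraint 3: m + k = 4; constraint 6: m + n = 3, and every other listed constraint is also met.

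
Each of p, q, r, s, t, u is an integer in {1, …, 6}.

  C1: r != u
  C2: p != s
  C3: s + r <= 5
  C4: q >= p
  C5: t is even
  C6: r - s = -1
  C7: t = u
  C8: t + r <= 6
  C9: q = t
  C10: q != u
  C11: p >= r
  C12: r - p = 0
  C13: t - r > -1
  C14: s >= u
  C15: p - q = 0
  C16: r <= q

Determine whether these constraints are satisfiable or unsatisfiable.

Unsatisfiable

From constraints 7 and 9, q = t = u, so q = u. But constraint 10 says q ≠ u. Contradiction.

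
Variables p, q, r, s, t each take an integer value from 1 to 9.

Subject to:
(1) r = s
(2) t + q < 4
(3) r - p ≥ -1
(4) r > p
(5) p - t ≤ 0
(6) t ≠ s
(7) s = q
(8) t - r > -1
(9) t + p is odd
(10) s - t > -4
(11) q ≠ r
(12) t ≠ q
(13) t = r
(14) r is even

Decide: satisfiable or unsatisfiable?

Unsatisfiable

From constraints 1, 7, and 13, t = r = s = q, so t = q. But constraint 12 says t ≠ q. Contradiction.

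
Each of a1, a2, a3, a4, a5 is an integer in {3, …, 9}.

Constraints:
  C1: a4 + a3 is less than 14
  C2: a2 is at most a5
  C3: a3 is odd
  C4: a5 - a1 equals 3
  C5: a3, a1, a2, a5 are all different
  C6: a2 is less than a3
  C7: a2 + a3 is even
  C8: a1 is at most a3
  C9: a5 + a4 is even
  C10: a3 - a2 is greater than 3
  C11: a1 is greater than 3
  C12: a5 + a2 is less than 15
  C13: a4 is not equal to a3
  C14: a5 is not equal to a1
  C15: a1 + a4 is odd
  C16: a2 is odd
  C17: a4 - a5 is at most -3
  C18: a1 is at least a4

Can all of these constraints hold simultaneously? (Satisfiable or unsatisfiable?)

Satisfiable

Take a1 = 6, a2 = 3, a3 = 7, a4 = 5, a5 = 9. Then constraint 1: a4 + a3 = 12; constraint 4: a5 - a1 = 3, and every other listed constraint is also met.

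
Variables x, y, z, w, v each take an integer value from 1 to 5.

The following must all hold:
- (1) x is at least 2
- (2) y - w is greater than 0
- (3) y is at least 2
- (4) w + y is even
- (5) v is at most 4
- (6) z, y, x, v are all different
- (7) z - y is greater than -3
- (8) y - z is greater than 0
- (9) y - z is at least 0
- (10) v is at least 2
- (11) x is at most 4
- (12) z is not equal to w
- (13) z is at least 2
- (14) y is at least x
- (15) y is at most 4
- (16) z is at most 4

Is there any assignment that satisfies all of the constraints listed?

Constraints 1, 3, 5, 10, 11, 13, 15, and 16 confine each of z, y, x, v to the 3 values {2, …, 4}.
Constraint 6 requires all 4 of them to be distinct, but only 3 values are available — impossible by the pigeonhole principle.

Unsatisfiable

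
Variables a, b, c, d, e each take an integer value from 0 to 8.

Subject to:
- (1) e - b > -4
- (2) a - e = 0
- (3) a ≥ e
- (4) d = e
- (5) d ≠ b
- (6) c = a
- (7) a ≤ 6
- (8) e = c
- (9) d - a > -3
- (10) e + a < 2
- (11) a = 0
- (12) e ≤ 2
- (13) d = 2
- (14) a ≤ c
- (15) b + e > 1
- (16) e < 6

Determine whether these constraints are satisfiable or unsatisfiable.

Unsatisfiable

Constraint 13 fixes d = 2 and constraint 11 fixes a = 0. Constraints 4, 6, and 8 give d = e = c = a, so d = a. But 2 ≠ 0 — contradiction.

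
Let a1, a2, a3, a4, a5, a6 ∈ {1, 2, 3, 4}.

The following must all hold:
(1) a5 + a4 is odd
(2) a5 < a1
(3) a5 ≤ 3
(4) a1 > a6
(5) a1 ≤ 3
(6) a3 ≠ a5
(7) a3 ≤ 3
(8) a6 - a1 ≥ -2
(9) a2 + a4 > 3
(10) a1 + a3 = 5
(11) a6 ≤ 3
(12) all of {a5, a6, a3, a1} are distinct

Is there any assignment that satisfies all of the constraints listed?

Constraints 3, 5, 7, and 11 confine each of a5, a6, a3, a1 to the 3 values {1, …, 3} (the domain already gives each ≥ 1).
Constraint 12 requires all 4 of them to be distinct, but only 3 values are available — impossible by the pigeonhole principle.

Unsatisfiable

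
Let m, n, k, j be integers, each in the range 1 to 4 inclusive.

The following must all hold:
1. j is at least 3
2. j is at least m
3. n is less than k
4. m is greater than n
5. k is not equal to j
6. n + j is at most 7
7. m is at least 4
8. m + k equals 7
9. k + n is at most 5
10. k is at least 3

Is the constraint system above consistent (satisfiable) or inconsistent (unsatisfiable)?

Satisfiable

The assignment m = 4, n = 1, k = 3, j = 4 works:
  constraint 6 holds since n + j = 5.
  constraint 8 holds since m + k = 7.
The rest check out directly.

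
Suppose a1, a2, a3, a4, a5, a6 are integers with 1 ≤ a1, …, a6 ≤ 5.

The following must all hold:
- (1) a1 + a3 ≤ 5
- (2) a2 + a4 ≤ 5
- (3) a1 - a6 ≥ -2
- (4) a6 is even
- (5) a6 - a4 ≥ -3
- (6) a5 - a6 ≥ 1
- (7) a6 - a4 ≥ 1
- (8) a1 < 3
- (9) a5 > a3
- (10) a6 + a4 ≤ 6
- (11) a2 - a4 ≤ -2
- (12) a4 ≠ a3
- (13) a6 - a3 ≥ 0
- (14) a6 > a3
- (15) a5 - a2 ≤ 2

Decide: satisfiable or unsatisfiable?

Unsatisfiable

Constraints 6, 7, 11, and 15 give a2 − a5 ≥ -2, a5 − a6 ≥ 1, a6 − a4 ≥ 1, a4 − a2 ≥ 2.
Adding all 4 inequalities: the left sides telescope to 0, and the right sides sum to (-2) + 1 + 1 + 2 = 2. So 0 ≥ 2, which is false.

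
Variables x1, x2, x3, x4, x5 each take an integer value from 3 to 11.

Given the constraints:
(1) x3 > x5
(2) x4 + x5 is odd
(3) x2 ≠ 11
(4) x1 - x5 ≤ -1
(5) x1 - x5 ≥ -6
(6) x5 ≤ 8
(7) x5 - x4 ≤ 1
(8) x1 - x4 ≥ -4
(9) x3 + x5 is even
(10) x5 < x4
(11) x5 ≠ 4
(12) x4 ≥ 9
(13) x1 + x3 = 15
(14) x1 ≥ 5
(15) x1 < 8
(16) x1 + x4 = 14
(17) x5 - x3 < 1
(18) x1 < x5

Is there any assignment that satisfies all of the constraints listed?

Satisfiable

Try x1 = 5, x2 = 8, x3 = 10, x4 = 9, x5 = 8.
Check constraint 4: x1 - x5 = -3; constraint 5: x1 - x5 = -3. The remaining constraints are straightforward to verify.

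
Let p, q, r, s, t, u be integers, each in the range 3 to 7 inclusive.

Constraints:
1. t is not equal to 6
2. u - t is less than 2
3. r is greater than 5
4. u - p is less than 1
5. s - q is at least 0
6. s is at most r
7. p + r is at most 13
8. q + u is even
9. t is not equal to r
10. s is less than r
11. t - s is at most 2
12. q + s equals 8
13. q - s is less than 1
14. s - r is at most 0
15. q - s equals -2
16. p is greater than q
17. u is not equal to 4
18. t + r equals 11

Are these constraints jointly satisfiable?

Satisfiable

Setting (p, q, r, s, t, u) = (6, 3, 7, 5, 4, 5) satisfies everything: constraint 2: u - t = 1; constraint 4: u - p = -1; constraint 5: s - q = 2, and the others follow.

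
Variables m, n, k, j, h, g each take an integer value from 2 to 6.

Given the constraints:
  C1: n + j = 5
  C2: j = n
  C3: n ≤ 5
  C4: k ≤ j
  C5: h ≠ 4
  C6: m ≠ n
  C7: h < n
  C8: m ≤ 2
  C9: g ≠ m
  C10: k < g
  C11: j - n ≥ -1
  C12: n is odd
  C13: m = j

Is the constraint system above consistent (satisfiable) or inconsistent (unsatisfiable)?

Unsatisfiable

From constraints 2 and 13, m = j = n, so m = n. But constraint 6 says m ≠ n. Contradiction.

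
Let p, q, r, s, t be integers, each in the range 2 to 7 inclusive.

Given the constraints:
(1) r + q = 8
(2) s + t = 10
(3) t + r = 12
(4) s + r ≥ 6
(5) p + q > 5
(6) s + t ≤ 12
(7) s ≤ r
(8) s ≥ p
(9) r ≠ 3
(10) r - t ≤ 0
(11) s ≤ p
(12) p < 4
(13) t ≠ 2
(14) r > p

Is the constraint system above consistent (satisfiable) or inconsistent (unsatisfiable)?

Satisfiable

The assignment p = 3, q = 3, r = 5, s = 3, t = 7 works:
  constraint 1 holds since r + q = 8.
  constraint 2 holds since s + t = 10.
  constraint 3 holds since t + r = 12.
The rest check out directly.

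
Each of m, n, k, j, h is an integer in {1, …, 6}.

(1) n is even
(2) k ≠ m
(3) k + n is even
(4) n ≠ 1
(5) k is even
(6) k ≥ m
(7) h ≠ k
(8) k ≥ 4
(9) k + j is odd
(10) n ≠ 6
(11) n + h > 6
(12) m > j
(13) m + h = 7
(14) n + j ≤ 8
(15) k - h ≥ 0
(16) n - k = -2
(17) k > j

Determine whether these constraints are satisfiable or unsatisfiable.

Satisfiable

The assignment m = 4, n = 4, k = 6, j = 3, h = 3 works:
  constraint 11 holds since n + h = 7.
  constraint 13 holds since m + h = 7.
The rest check out directly.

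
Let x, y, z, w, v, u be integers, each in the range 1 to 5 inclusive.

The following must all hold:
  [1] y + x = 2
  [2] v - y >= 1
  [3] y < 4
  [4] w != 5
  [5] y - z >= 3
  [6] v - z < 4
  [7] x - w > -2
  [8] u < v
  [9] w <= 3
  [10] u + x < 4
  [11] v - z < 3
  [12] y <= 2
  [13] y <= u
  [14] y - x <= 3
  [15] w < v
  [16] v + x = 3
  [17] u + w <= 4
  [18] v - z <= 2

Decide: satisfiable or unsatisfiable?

Unsatisfiable

Constraints 2, 5, and 18 give z − v ≥ -2, v − y ≥ 1, y − z ≥ 3.
Adding all 3 inequalities: the left sides telescope to 0, and the right sides sum to (-2) + 1 + 3 = 2. So 0 ≥ 2, which is false.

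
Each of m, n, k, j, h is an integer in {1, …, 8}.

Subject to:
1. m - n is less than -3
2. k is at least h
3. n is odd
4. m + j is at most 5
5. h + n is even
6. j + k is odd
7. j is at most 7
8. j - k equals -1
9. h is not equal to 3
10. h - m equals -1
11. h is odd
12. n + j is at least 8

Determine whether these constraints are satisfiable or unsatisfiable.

Satisfiable

Try m = 2, n = 7, k = 3, j = 2, h = 1.
Check constraint 1: m - n = -5; constraint 4: m + j = 4; constraint 8: j - k = -1. The remaining constraints are straightforward to verify.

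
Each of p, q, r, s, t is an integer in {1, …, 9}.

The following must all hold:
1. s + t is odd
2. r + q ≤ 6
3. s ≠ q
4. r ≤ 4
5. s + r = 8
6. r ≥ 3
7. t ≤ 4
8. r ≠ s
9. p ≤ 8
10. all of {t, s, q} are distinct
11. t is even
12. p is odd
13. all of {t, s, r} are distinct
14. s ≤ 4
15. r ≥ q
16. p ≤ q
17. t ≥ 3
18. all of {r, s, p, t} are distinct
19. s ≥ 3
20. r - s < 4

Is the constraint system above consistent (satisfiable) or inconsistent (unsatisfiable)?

Unsatisfiable

Constraints 4, 6, 7, 14, 17, and 19 confine each of t, s, r to the 2 values {3, 4}.
Constraint 13 requires all 3 of them to be distinct, but only 2 values are available — impossible by the pigeonhole principle.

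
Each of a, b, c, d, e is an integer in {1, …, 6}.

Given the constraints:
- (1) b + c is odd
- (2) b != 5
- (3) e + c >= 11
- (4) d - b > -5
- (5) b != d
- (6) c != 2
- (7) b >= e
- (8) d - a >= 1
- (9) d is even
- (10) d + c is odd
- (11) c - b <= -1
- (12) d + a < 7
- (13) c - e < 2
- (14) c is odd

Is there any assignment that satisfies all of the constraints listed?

One satisfying assignment is a = 1, b = 6, c = 5, d = 4, e = 6.
For the less obvious constraints — constraint 3: e + c = 11; constraint 4: d - b = -2 — and the others hold by inspection.

Satisfiable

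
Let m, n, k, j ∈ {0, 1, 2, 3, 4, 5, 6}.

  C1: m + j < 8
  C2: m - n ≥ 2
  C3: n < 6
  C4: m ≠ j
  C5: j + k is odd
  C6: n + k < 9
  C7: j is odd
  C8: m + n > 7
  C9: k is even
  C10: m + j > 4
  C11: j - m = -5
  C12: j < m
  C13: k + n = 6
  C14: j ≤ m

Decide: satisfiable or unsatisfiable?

One satisfying assignment is m = 6, n = 4, k = 2, j = 1.
For the less obvious constraints — constraint 1: m + j = 7; constraint 2: m - n = 2; constraint 6: n + k = 6 — and the others hold by inspection.

Satisfiable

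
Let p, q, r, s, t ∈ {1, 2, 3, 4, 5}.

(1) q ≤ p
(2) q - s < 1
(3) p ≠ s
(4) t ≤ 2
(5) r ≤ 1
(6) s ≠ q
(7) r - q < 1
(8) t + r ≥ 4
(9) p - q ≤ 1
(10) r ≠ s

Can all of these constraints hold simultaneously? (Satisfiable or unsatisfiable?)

Unsatisfiable

From constraint 4: t ≤ 2. From constraint 5: r ≤ 1. Hence t + r ≤ 3. But constraint 8 requires t + r ≥ 4, and 4 > 3. Contradiction.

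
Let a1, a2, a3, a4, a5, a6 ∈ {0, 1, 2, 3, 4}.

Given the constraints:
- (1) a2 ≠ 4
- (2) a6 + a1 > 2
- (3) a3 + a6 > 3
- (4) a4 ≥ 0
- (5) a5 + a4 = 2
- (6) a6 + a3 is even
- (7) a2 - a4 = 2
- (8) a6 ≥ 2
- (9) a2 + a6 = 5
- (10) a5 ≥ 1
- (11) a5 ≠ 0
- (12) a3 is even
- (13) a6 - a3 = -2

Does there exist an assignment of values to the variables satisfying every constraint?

Try a1 = 3, a2 = 3, a3 = 4, a4 = 1, a5 = 1, a6 = 2.
Check constraint 2: a6 + a1 = 5; constraint 3: a3 + a6 = 6. The remaining constraints are straightforward to verify.

Satisfiable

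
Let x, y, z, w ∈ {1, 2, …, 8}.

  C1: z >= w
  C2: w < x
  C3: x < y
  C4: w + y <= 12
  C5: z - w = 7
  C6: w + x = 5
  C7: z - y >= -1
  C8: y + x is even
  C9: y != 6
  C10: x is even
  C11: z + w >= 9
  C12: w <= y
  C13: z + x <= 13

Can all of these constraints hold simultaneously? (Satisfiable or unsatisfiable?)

Satisfiable

Take x = 4, y = 8, z = 8, w = 1. Then constraint 4: w + y = 9; constraint 5: z - w = 7, and every other listed constraint is also met.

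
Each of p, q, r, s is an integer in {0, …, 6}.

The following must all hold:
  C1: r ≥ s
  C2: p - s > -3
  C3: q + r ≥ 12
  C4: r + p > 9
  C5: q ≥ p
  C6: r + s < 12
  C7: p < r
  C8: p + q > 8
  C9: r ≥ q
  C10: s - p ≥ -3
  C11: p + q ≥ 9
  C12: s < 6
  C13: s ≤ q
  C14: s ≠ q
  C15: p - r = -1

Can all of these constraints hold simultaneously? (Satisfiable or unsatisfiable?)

One satisfying assignment is p = 5, q = 6, r = 6, s = 5.
For the less obvious constraints — constraint 2: p - s = 0; constraint 3: q + r = 12; constraint 4: r + p = 11 — and the others hold by inspection.

Satisfiable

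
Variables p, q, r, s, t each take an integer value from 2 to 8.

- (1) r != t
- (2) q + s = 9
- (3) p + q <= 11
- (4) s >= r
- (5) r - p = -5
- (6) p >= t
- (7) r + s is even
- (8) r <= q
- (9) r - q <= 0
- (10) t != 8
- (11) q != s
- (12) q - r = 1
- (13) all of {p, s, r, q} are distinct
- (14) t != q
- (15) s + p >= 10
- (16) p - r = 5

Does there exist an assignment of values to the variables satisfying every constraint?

Setting (p, q, r, s, t) = (7, 3, 2, 6, 6) satisfies everything: constraint 2: q + s = 9; constraint 3: p + q = 10, and the others follow.

Satisfiable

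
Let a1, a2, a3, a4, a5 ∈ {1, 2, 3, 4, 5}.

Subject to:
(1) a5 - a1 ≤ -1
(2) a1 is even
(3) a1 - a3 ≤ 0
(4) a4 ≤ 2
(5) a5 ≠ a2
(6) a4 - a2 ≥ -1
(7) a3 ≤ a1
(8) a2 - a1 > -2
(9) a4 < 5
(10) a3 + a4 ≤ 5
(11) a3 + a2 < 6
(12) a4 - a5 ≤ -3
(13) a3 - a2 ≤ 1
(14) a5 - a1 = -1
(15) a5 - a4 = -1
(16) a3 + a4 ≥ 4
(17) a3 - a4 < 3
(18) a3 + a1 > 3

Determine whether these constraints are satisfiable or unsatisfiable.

Constraints 1, 3, 6, 12, and 13 give a1 − a5 ≥ 1, a5 − a4 ≥ 3, a4 − a2 ≥ -1, a2 − a3 ≥ -1, a3 − a1 ≥ 0.
Adding all 5 inequalities: the left sides telescope to 0, and the right sides sum to 1 + 3 + (-1) + (-1) + 0 = 2. So 0 ≥ 2, which is false.

Unsatisfiable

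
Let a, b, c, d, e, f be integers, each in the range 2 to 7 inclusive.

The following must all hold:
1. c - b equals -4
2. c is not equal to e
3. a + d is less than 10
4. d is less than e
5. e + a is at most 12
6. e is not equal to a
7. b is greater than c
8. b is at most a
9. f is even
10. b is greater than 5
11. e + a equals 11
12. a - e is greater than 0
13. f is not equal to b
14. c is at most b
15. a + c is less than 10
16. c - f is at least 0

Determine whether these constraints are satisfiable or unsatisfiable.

Satisfiable

Take a = 6, b = 6, c = 2, d = 2, e = 5, f = 2. Then constraint 1: c - b = -4; constraint 3: a + d = 8, and every other listed constraint is also met.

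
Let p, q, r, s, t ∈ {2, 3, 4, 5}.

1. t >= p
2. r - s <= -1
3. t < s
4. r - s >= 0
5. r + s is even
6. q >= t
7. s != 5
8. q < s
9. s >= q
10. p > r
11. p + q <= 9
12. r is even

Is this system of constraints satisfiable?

Constraints 1, 4, 6, 8, and 10 give p ≤ t, t ≤ q, q < s, s ≤ r, r < p. Chaining: p ≤ t ≤ q < s ≤ r < p, which forces p < p — impossible.

Unsatisfiable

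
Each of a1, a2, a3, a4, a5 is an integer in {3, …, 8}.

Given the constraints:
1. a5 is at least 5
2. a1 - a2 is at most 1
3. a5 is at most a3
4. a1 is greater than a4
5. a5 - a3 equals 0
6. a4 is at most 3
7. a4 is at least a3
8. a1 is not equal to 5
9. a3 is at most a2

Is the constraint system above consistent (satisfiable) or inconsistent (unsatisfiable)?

Unsatisfiable

From constraints 1 and 3: a3 ≥ a5 and a5 ≥ 5, so a3 ≥ 5. From constraints 6 and 7: a3 ≤ a4 and a4 ≤ 3, so a3 ≤ 3. But 3 < 5, so no value of a3 works.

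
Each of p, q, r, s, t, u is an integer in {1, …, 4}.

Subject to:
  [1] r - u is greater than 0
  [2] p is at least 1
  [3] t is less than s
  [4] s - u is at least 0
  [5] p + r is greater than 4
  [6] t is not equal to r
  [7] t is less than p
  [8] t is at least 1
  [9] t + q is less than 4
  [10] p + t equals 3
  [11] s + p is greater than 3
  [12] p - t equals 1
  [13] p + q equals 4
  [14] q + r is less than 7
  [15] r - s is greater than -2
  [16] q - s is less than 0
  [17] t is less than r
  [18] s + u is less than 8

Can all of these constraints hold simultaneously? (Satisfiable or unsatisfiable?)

Setting (p, q, r, s, t, u) = (2, 2, 4, 3, 1, 2) satisfies everything: constraint 1: r - u = 2; constraint 4: s - u = 1; constraint 5: p + r = 6, and the others follow.

Satisfiable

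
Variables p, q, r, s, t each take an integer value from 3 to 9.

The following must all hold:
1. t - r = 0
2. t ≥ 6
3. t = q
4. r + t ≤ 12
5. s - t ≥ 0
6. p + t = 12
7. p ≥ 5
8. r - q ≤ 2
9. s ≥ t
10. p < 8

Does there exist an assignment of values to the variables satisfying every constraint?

The assignment p = 6, q = 6, r = 6, s = 6, t = 6 works:
  constraint 1 holds since t - r = 0.
  constraint 4 holds since r + t = 12.
The rest check out directly.

Satisfiable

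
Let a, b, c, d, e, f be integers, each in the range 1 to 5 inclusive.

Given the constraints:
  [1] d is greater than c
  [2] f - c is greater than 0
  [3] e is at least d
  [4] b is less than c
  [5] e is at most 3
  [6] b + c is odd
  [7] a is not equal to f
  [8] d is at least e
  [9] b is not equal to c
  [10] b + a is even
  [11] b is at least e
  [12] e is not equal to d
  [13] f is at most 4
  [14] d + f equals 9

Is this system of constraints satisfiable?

From constraints 3 and 5: d ≤ e ≤ 3. From constraint 13: f ≤ 4. Hence d + f ≤ 7. But constraint 14 requires d + f = 9, and 9 > 7. Contradiction.

Unsatisfiable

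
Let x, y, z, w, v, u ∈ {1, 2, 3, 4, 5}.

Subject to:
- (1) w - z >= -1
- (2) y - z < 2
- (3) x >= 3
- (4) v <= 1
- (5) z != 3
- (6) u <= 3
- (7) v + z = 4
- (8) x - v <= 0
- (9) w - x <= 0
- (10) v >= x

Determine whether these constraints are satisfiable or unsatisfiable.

Unsatisfiable

From constraint 3: x ≥ 3. From constraints 4 and 10: x ≤ v and v ≤ 1, so x ≤ 1. But 1 < 3, so no value of x works.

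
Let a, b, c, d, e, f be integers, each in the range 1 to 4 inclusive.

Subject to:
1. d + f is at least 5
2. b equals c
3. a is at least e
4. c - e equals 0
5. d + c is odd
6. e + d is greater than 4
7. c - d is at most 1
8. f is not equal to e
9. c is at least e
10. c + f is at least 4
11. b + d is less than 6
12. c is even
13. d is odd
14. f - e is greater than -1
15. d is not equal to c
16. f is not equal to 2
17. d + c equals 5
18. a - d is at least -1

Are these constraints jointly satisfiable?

Setting (a, b, c, d, e, f) = (3, 2, 2, 3, 2, 4) satisfies everything: constraint 1: d + f = 7; constraint 4: c - e = 0; constraint 6: e + d = 5, and the others follow.

Satisfiable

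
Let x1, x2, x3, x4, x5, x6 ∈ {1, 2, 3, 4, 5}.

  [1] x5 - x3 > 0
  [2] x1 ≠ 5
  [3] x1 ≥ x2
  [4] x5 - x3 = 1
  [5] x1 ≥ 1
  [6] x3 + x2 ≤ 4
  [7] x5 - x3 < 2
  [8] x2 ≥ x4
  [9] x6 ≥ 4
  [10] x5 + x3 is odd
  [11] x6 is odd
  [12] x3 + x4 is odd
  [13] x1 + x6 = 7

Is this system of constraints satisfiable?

Setting (x1, x2, x3, x4, x5, x6) = (2, 2, 2, 1, 3, 5) satisfies everything: constraint 1: x5 - x3 = 1; constraint 4: x5 - x3 = 1; constraint 6: x3 + x2 = 4, and the others follow.

Satisfiable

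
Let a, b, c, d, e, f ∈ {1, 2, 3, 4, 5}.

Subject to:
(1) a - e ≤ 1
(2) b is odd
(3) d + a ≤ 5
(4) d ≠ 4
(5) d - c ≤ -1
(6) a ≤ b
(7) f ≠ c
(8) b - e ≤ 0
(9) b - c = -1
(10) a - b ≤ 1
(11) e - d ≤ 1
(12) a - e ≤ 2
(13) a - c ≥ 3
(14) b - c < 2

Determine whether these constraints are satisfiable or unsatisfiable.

Constraints 5, 8, 10, 11, and 13 give e − b ≥ 0, b − a ≥ -1, a − c ≥ 3, c − d ≥ 1, d − e ≥ -1.
Adding all 5 inequalities: the left sides telescope to 0, and the right sides sum to 0 + (-1) + 3 + 1 + (-1) = 2. So 0 ≥ 2, which is false.

Unsatisfiable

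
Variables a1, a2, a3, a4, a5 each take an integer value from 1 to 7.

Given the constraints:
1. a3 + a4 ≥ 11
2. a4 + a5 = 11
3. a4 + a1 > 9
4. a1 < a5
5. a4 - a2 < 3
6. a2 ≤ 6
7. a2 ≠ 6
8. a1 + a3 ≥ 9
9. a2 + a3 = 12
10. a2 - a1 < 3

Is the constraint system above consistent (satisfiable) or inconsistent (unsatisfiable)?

One satisfying assignment is a1 = 5, a2 = 5, a3 = 7, a4 = 5, a5 = 6.
For the less obvious constraints — constraint 1: a3 + a4 = 12; constraint 2: a4 + a5 = 11; constraint 3: a4 + a1 = 10 — and the others hold by inspection.

Satisfiable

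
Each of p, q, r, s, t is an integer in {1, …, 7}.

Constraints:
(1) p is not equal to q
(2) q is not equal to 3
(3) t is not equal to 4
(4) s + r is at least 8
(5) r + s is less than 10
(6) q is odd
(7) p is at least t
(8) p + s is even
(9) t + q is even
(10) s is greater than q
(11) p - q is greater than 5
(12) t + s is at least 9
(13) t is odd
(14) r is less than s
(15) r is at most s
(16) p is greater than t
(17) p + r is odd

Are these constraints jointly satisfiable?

Satisfiable

Setting (p, q, r, s, t) = (7, 1, 2, 7, 5) satisfies everything: constraint 4: s + r = 9; constraint 5: r + s = 9; constraint 11: p - q = 6, and the others follow.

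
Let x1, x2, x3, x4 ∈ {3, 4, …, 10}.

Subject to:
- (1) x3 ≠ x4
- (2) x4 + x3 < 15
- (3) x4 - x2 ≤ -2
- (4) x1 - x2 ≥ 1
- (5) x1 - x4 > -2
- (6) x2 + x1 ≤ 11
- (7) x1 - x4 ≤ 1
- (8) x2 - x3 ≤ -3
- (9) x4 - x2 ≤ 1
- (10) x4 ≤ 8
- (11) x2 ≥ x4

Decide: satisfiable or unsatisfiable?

Unsatisfiable

Constraints 3, 4, and 7 give x4 − x1 ≥ -1, x1 − x2 ≥ 1, x2 − x4 ≥ 2.
Adding all 3 inequalities: the left sides telescope to 0, and the right sides sum to (-1) + 1 + 2 = 2. So 0 ≥ 2, which is false.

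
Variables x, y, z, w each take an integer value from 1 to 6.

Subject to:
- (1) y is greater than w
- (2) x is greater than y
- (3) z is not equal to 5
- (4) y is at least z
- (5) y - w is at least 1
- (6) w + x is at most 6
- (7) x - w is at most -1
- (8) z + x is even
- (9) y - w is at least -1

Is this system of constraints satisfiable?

Constraints 1, 2, and 7 give w < y, y < x, x < w. Chaining: w < y < x < w, which forces w < w — impossible.

Unsatisfiable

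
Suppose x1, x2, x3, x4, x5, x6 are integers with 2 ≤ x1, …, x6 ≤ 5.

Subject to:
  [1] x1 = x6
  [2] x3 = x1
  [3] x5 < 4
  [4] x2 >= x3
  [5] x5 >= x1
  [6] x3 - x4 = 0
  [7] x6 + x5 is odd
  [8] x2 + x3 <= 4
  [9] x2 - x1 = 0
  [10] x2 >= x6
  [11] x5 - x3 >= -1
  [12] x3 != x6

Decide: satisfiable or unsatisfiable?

From constraints 1 and 2, x3 = x1 = x6, so x3 = x6. But constraint 12 says x3 ≠ x6. Contradiction.

Unsatisfiable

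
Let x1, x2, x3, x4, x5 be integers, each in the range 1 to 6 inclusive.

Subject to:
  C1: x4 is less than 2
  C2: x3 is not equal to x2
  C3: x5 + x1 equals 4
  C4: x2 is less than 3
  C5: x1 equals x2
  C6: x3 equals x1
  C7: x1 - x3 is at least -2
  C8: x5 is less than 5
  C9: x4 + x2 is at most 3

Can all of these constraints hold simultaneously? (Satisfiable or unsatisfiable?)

Unsatisfiable

From constraints 5 and 6, x3 = x1 = x2, so x3 = x2. But constraint 2 says x3 ≠ x2. Contradiction.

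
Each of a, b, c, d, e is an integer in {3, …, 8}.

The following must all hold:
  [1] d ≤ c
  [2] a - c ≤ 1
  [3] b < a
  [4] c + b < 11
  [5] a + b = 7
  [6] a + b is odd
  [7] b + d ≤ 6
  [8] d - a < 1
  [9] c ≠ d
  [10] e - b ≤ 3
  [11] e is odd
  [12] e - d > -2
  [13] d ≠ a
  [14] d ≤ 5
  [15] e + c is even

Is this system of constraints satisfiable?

Take a = 4, b = 3, c = 5, d = 3, e = 3. Then constraint 2: a - c = -1; constraint 4: c + b = 8; constraint 5: a + b = 7, and every other listed constraint is also met.

Satisfiable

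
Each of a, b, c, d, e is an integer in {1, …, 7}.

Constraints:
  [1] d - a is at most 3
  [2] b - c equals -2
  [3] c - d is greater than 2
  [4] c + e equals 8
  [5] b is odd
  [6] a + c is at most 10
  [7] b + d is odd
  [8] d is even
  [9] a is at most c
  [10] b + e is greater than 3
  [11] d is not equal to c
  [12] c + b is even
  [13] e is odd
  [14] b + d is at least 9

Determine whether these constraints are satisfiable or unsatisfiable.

Try a = 1, b = 5, c = 7, d = 4, e = 1.
Check constraint 1: d - a = 3; constraint 2: b - c = -2. The remaining constraints are straightforward to verify.

Satisfiable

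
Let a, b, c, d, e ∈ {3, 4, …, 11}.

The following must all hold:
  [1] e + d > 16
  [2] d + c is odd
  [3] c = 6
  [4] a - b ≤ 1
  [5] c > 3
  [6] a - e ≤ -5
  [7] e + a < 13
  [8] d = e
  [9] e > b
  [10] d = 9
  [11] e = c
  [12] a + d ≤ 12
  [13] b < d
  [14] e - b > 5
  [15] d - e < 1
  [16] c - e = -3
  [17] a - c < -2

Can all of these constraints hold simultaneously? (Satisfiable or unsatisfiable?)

Unsatisfiable

Constraint 10 fixes d = 9 and constraint 3 fixes c = 6. Constraints 8 and 11 give d = e = c, so d = c. But 9 ≠ 6 — contradiction.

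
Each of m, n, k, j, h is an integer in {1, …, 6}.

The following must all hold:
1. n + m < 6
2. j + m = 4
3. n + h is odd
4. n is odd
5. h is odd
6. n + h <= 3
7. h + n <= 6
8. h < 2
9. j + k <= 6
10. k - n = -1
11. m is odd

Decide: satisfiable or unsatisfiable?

Unsatisfiable

Constraint 4 makes n odd and constraint 5 makes h odd, so n + h must be even. Constraint 3 says n + h is odd — contradiction.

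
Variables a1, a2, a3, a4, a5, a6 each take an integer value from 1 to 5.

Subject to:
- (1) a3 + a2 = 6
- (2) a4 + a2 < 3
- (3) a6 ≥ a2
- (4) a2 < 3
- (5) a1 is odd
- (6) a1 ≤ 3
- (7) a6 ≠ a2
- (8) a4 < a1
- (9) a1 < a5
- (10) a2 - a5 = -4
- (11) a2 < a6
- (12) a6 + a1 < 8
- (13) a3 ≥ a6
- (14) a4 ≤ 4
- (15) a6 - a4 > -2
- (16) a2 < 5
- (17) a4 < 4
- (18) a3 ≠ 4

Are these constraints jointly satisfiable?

Satisfiable

Try a1 = 3, a2 = 1, a3 = 5, a4 = 1, a5 = 5, a6 = 2.
Check constraint 1: a3 + a2 = 6; constraint 2: a4 + a2 = 2; constraint 10: a2 - a5 = -4. The remaining constraints are straightforward to verify.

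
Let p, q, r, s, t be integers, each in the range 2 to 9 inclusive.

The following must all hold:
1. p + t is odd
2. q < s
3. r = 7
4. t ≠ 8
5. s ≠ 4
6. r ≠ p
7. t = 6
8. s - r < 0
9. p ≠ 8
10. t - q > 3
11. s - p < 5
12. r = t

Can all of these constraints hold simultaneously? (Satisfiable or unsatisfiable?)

Unsatisfiable

Constraint 3 fixes r = 7 and constraint 7 fixes t = 6, but constraint 12 requires r = t. Since 7 ≠ 6, contradiction.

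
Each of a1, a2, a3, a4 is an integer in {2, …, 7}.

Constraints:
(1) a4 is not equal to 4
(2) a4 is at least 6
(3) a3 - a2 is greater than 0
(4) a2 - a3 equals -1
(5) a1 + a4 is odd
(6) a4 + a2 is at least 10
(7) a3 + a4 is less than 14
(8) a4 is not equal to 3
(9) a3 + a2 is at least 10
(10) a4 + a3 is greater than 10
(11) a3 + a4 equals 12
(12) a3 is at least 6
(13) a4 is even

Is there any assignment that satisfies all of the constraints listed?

Setting (a1, a2, a3, a4) = (5, 5, 6, 6) satisfies everything: constraint 3: a3 - a2 = 1; constraint 4: a2 - a3 = -1; constraint 6: a4 + a2 = 11, and the others follow.

Satisfiable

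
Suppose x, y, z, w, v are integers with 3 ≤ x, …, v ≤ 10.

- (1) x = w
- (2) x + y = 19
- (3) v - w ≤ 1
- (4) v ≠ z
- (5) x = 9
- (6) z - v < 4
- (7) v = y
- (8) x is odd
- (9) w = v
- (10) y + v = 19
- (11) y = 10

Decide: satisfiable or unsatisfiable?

Constraint 5 fixes x = 9 and constraint 11 fixes y = 10. Constraints 1, 7, and 9 give x = w = v = y, so x = y. But 9 ≠ 10 — contradiction.

Unsatisfiable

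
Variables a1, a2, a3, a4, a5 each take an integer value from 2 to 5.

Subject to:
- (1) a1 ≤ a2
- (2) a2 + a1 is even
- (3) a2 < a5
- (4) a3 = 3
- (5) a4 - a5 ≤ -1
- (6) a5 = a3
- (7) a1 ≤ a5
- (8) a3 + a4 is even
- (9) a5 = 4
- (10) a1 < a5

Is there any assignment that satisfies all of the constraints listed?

Unsatisfiable

Constraint 9 fixes a5 = 4 and constraint 4 fixes a3 = 3, but constraint 6 requires a5 = a3. Since 4 ≠ 3, contradiction.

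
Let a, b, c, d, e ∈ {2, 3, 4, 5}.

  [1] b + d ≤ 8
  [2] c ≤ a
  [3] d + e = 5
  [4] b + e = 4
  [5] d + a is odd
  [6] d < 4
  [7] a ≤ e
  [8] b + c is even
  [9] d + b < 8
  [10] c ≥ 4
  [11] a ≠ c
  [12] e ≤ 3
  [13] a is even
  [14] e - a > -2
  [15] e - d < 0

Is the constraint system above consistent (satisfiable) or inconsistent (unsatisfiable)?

From constraints 2 and 10: a ≥ c and c ≥ 4, so a ≥ 4. From constraints 7 and 12: a ≤ e and e ≤ 3, so a ≤ 3. But 3 < 4, so no value of a works.

Unsatisfiable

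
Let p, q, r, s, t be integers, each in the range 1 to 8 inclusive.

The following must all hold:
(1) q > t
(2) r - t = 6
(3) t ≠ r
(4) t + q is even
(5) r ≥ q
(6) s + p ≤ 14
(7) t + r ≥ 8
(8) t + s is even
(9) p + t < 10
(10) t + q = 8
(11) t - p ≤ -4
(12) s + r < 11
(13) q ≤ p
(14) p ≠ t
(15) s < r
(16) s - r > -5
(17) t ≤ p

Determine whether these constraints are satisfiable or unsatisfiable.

Try p = 8, q = 7, r = 7, s = 3, t = 1.
Check constraint 2: r - t = 6; constraint 6: s + p = 11; constraint 7: t + r = 8. The remaining constraints are straightforward to verify.

Satisfiable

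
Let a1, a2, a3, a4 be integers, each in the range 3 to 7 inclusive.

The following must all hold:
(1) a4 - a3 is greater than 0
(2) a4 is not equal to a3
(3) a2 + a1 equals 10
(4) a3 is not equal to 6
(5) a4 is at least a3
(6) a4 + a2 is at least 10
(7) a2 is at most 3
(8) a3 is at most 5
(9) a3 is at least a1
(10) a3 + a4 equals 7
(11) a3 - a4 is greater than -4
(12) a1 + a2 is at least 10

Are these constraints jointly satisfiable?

Unsatisfiable

From constraints 8 and 9: a1 ≤ a3 ≤ 5. From constraint 7: a2 ≤ 3. Hence a1 + a2 ≤ 8. But constraint 12 requires a1 + a2 ≥ 10, and 10 > 8. Contradiction.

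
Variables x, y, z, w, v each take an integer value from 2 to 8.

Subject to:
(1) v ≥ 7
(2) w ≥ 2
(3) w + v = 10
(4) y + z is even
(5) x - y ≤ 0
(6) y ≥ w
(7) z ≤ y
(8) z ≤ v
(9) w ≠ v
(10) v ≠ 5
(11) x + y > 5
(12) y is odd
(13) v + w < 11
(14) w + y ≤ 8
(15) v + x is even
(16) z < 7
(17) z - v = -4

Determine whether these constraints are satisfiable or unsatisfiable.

Satisfiable

Setting (x, y, z, w, v) = (3, 3, 3, 3, 7) satisfies everything: constraint 3: w + v = 10; constraint 5: x - y = 0; constraint 11: x + y = 6, and the others follow.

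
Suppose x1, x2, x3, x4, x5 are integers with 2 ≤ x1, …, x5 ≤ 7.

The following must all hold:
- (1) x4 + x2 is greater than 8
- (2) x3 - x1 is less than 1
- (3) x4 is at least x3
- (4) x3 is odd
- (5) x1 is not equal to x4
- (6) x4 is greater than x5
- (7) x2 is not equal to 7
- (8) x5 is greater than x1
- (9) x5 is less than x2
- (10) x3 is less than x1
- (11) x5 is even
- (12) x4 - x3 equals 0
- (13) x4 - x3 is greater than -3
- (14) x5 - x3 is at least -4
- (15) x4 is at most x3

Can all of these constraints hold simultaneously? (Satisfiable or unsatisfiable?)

Unsatisfiable

Constraints 6, 8, 10, and 15 give x1 < x5, x5 < x4, x4 ≤ x3, x3 < x1. Chaining: x1 < x5 < x4 ≤ x3 < x1, which forces x1 < x1 — impossible.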